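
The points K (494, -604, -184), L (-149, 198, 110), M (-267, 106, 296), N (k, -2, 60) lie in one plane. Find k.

-9

Normal to plane KLM: n = (176220, 84906, 153792); plane equation n·P = 7471728.
Requiring n·N = 7471728: (176220)k + (9057708) = 7471728.
So k = -9.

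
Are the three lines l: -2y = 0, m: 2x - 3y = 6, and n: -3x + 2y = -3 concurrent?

Intersecting l and m: solving the 2×2 system gives (x, y) = (3, 0).
Substitute into n: (-3)(3) + (2)(0) = -9.
But n requires -3 ≠ -9, so the three lines have no common point.

No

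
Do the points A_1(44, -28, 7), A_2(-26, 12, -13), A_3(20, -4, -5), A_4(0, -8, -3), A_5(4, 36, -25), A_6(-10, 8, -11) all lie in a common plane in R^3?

Yes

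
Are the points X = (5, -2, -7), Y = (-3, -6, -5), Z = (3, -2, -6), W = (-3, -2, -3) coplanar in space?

The four points are coplanar iff the 3×3 determinant with rows XY, XZ, XW is zero.
Rows: (-8, -4, 2), (-2, 0, 1), (-8, 0, 4).
Expanding along the first row: (-8)(0) − (-4)(0) + (2)(0) = 0.
Zero determinant ⇒ coplanar.

Yes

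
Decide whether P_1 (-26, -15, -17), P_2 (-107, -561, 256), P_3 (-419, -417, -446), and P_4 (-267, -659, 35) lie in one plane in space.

No

A normal to the plane through P_1, P_2, P_3 is n = P_1P_2 × P_1P_3 = (343980, -142038, -182016).
The plane has equation n·P = -3718638. For P_4: n·P_4 = -4610178.
-4610178 ≠ -3718638, so P_4 is off the plane.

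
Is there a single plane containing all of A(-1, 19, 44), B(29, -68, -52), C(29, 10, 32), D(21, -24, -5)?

No

With A as base: AB = (30, -87, -96), AC = (30, -9, -12), AD = (22, -43, -49).
AC × AD = (-75, 1206, -1092).
AB · (AC × AD) = -2340.
Since -2340 ≠ 0, the four points are not coplanar.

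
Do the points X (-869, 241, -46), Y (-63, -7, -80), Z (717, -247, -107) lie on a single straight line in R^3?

XY = (806, -248, -34), XZ = (1586, -488, -61).
Comparing components 2 and 3: (-248)(-61) − (-34)(-488) = -1464 ≠ 0, so XY and XZ are not parallel and the points are not collinear.

No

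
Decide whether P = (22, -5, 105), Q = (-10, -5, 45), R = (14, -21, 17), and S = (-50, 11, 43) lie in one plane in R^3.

With P as base: PQ = (-32, 0, -60), PR = (-8, -16, -88), PS = (-72, 16, -62).
PR × PS = (2400, 5840, -1280).
PQ · (PR × PS) = 0.
The scalar triple product vanishes, so the four points are coplanar.

Yes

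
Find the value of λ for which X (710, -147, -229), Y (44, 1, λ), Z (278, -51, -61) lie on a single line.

Collinearity requires XY × XZ = 0; each component is linear in λ.
The x-component gives (-96)λ + (2880) = 0, so λ = 30.
The remaining components then also vanish.

30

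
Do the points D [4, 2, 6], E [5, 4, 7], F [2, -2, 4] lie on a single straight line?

Yes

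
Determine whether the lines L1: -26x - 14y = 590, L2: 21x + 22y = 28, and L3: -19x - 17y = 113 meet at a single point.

The three lines meet at one point iff the augmented coefficient matrix [aᵢ bᵢ cᵢ] has rank < 3, i.e. its determinant vanishes.
Here the determinant is -352.
Nonzero, so no common point exists.

No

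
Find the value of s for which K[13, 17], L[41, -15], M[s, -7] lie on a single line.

34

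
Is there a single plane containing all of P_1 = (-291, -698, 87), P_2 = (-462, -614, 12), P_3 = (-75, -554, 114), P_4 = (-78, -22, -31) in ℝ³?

Yes

A normal to the plane through P_1, P_2, P_3 is n = P_1P_2 × P_1P_3 = (13068, -11583, -42768).
The plane has equation n·P = 561330. For P_4: n·P_4 = 561330.
Equal, so P_4 lies in the plane and all four are coplanar.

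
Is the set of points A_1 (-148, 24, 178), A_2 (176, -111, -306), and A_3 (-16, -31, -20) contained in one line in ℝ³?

No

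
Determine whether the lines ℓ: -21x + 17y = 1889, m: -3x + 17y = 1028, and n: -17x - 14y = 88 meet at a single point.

The three lines meet at one point iff the augmented coefficient matrix [aᵢ bᵢ cᵢ] has rank < 3, i.e. its determinant vanishes.
Here the determinant is -993.
Nonzero, so no common point exists.

No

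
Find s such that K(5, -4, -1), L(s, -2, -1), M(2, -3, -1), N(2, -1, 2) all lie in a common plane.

Normal to plane KMN: n = (3, 9, -6); plane equation n·P = -15.
Requiring n·L = -15: (3)s + (-12) = -15.
So s = -1.

-1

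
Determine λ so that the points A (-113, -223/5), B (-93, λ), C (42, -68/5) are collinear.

The three points are collinear iff det[AB; AC] = 0.
This determinant is linear in λ: (-155)λ + (-6293) = 0, so λ = -203/5.

-203/5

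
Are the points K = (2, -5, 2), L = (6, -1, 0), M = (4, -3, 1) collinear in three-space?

KL = (4, 4, -2), KM = (2, 2, -1).
KL × KM = (0, 0, 0).
The cross product vanishes, so the three points are collinear.

Yes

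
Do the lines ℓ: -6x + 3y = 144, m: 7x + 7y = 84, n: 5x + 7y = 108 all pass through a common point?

The three lines meet at one point iff the augmented coefficient matrix [aᵢ bᵢ cᵢ] has rank < 3, i.e. its determinant vanishes.
Here the determinant is 0.
It vanishes, so the lines are concurrent at (-12, 24).

Yes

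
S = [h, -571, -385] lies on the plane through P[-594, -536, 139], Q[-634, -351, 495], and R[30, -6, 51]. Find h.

The plane through P, Q, R has equation −204960x + 218624y − 136640z = -14429184.
Substituting S: (-204960)h + (-72227904) = -14429184, so h = -282.

-282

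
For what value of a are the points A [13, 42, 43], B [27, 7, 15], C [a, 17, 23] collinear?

23

Direction AB = (14, -35, -28). From the y-coordinate of C, the parameter along the line is τ = (17 − 42)/(-35) = 5/7.
Then a = 13 + 5/7·(14) = 23.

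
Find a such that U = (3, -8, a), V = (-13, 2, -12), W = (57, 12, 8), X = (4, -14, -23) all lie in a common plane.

The points are coplanar iff UV · (UW × UX) = 0.
Expanding, this is linear in a: (1290)a + (23220) = 0.
So a = -18.

-18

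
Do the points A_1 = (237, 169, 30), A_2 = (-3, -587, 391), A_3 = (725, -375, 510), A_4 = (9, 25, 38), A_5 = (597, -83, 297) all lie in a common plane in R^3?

Yes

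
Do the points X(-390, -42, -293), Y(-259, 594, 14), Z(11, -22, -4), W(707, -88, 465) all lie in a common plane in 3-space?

No

The four points are coplanar iff the 3×3 determinant with rows XY, XZ, XW is zero.
Rows: (131, 636, 307), (401, 20, 289), (1097, -46, 758).
Expanding along the first row: (131)(28454) − (636)(-13075) + (307)(-40386) = -355328.
Nonzero ⇒ not coplanar.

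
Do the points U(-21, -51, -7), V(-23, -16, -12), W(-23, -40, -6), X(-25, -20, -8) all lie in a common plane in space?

With U as base: UV = (-2, 35, -5), UW = (-2, 11, 1), UX = (-4, 31, -1).
UW × UX = (-42, -6, -18).
UV · (UW × UX) = -36.
Since -36 ≠ 0, the four points are not coplanar.

No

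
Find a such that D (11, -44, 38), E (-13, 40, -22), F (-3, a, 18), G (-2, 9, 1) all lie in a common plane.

Coplanarity ⇔ det[DE; DF; DG] = 0.
Expanding, this is linear in a: (108)a + (2160) = 0.
So a = -20.

-20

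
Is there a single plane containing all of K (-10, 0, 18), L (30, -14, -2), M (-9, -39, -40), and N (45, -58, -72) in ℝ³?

No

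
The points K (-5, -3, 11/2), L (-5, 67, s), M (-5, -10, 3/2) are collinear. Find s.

91/2

Direction KM = (0, -7, -4). From the y-coordinate of L, the parameter along the line is τ = (67 − (-3))/(-7) = -10.
Then s = 11/2 + (-10)·(-4) = 91/2.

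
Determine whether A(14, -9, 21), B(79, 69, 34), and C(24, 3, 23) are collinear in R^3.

Yes

AB = (65, 78, 13), AC = (10, 12, 2).
Each component of AC is 2/13 times the corresponding component of AB, so AC = 2/13·AB and the points are collinear.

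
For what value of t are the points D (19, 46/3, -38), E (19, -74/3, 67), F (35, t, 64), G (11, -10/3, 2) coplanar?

-50/3

Normal to plane DEG: n = (360, -840, -320); plane equation n·P = 6120.
Requiring n·F = 6120: (-840)t + (-7880) = 6120.
So t = -50/3.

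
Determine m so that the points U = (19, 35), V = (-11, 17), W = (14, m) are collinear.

32

The three points are collinear iff det[UV; UW] = 0.
This determinant is linear in m: (-30)m + (960) = 0, so m = 32.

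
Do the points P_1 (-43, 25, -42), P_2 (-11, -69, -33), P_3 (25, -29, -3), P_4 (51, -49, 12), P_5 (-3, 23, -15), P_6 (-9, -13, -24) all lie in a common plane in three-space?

Yes

The plane through P_1, P_2, P_3 has normal n = P_1P_2 × P_1P_3 = (-3180, -636, 4664) and equation n·P = -75048.
Checking the remaining points: n·P_4 = -75048, n·P_5 = -75048, n·P_6 = -75048.
All equal -75048, so all 6 points lie in one plane.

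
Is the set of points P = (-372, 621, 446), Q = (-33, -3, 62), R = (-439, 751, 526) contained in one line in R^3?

PQ = (339, -624, -384), PR = (-67, 130, 80).
PQ × PR = (0, -1392, 2262).
The cross product is nonzero, so the points do not lie on one line.

No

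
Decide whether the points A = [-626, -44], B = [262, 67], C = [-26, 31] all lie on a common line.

AB = (888, 111), AC = (600, 75).
Twice the signed area of △ABC is (888)(75) − (111)(600) = 0.
The triangle is degenerate (zero area), so the points are collinear.

Yes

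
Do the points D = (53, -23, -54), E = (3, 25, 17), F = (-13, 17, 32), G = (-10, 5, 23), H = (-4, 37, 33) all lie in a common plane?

No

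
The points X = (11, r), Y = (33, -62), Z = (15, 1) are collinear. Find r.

15

Collinearity: (X − Y) must be parallel to (Z − Y) = (-18, 63).
Cross-multiplying the components: (r − (-62))·(-18) = (-22)·(63).
Solving gives r = 15.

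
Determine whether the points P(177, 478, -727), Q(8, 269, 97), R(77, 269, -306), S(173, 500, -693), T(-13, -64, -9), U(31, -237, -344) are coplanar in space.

No

The plane through P, Q, R has normal n = PQ × PR = (84227, -11251, 14421) and equation n·X = -953866.
Checking the remaining points: n·S = -1047982, n·T = -504676, n·U = 316700.
Since n·S = -1047982 ≠ -953866, S is off the plane and the points are not all coplanar.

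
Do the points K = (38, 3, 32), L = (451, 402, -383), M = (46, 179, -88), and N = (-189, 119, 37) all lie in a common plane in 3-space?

Yes

A normal to the plane through K, L, M is n = KL × KM = (25160, 46240, 69496).
The plane has equation n·P = 3318672. For N: n·N = 3318672.
Equal, so N lies in the plane and all four are coplanar.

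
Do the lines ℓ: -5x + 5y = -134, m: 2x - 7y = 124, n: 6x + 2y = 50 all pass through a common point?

No

Intersecting ℓ and m: solving the 2×2 system gives (x, y) = (318/25, -352/25).
Substitute into n: (6)(318/25) + (2)(-352/25) = 1204/25.
But n requires 50 ≠ 1204/25, so the three lines have no common point.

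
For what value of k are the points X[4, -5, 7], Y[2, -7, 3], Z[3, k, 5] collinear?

Collinearity requires XY × XZ = 0; each component is linear in k.
The x-component gives (4)k + (24) = 0, so k = -6.
The remaining components then also vanish.

-6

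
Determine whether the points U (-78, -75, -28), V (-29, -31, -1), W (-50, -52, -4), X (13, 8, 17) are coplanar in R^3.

The four points are coplanar iff the 3×3 determinant with rows UV, UW, UX is zero.
Rows: (49, 44, 27), (28, 23, 24), (91, 83, 45).
Expanding along the first row: (49)(-957) − (44)(-924) + (27)(231) = 0.
Zero determinant ⇒ coplanar.

Yes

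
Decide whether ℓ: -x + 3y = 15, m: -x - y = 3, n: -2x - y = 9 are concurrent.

The three lines meet at one point iff the augmented coefficient matrix [aᵢ bᵢ cᵢ] has rank < 3, i.e. its determinant vanishes.
Here the determinant is 0.
It vanishes, so the lines are concurrent at (-6, 3).

Yes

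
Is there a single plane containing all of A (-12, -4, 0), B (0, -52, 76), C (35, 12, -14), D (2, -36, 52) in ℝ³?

Yes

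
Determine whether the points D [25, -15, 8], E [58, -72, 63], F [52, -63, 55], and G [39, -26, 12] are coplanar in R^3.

Yes

A normal to the plane through D, E, F is n = DE × DF = (-39, -66, -45).
The plane has equation n·P = -345. For G: n·G = -345.
Equal, so G lies in the plane and all four are coplanar.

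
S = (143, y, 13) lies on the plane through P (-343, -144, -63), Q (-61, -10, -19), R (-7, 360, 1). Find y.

The plane through P, Q, R has equation −13600x − 3264y + 97104z = -982736.
Substituting S: (-3264)y + (-682448) = -982736, so y = 92.

92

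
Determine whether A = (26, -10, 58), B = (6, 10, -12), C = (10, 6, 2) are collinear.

Yes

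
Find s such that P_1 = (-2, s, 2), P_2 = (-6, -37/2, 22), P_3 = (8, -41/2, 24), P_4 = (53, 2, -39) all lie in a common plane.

-21/2

The points are coplanar iff P_1P_2 · (P_1P_3 × P_1P_4) = 0.
Expanding, this is linear in s: (-972)s + (-10206) = 0.
So s = -21/2.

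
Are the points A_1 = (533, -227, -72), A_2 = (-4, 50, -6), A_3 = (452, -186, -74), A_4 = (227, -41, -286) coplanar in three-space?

A normal to the plane through A_1, A_2, A_3 is n = A_1A_2 × A_1A_3 = (-3260, -6420, 420).
The plane has equation n·P = -310480. For A_4: n·A_4 = -596920.
-596920 ≠ -310480, so A_4 is off the plane.

No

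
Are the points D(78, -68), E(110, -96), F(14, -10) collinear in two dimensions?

DE = (32, -28), DF = (-64, 58).
Twice the signed area of △DEF is (32)(58) − (-28)(-64) = 64.
The area is nonzero, so the three points are not collinear.

No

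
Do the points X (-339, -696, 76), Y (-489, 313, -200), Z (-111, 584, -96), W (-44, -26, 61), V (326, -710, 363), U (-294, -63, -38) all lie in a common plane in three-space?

No

The plane through X, Y, Z has normal n = XY × XZ = (179732, -88728, -422052) and equation n·P = -31250412.
Checking the remaining points: n·W = -31346452, n·V = -31615364, n·U = -31213368.
Since n·W = -31346452 ≠ -31250412, W is off the plane and the points are not all coplanar.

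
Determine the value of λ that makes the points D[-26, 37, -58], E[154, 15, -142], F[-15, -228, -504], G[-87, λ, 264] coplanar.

220

The points are coplanar iff DE · (DF × DG) = 0.
Expanding, this is linear in λ: (79356)λ + (-17458320) = 0.
So λ = 220.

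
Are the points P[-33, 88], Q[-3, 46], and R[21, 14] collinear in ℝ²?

PQ = (30, -42), PR = (54, -74).
det[PQ; PR] = (30)(-74) − (-42)(54) = 48.
The determinant is nonzero, so they are not collinear.

No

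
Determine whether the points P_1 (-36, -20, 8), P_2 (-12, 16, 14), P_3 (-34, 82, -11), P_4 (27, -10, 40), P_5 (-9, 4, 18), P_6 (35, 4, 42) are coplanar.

The plane through P_1, P_2, P_3 has normal n = P_1P_2 × P_1P_3 = (-1296, 468, 2376) and equation n·P = 56304.
Checking the remaining points: n·P_4 = 55368, n·P_5 = 56304, n·P_6 = 56304.
Since n·P_4 = 55368 ≠ 56304, P_4 is off the plane and the points are not all coplanar.

No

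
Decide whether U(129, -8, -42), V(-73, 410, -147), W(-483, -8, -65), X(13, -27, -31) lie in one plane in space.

No

The four points are coplanar iff the 3×3 determinant with rows UV, UW, UX is zero.
Rows: (-202, 418, -105), (-612, 0, -23), (-116, -19, 11).
Expanding along the first row: (-202)(-437) − (418)(-9400) + (-105)(11628) = 2796534.
Nonzero ⇒ not coplanar.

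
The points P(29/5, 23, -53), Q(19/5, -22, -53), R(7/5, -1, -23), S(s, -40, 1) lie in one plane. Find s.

Coplanarity ⇔ det[PQ; PR; PS] = 0.
Expanding, this is linear in s: (-1350)s + (-4050) = 0.
So s = -3.

-3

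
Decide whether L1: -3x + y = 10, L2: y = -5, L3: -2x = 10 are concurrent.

Yes

Lines aᵢx + bᵢy = cᵢ with pairwise distinct directions are concurrent exactly when det[aᵢ bᵢ cᵢ] = 0.
Here the determinant is 0.
It vanishes, so the lines are concurrent at (-5, -5).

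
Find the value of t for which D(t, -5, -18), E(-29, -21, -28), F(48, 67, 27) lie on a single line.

Direction EF = (77, 88, 55). From the y-coordinate of D, the parameter along the line is τ = (-5 − (-21))/88 = 2/11.
Then t = (-29) + 2/11·(77) = -15.

-15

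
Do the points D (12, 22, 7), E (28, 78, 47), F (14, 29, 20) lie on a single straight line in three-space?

DE = (16, 56, 40), DF = (2, 7, 13).
DE × DF = (448, -128, 0).
The cross product is nonzero, so the points do not lie on one line.

No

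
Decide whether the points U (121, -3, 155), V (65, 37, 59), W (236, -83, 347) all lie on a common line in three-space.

No

UV = (-56, 40, -96), UW = (115, -80, 192).
Comparing components 3 and 1: (-96)(115) − (-56)(192) = -288 ≠ 0, so UV and UW are not parallel and the points are not collinear.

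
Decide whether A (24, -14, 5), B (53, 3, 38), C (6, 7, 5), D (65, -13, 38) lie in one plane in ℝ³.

A normal to the plane through A, B, C is n = AB × AC = (-693, -594, 915).
The plane has equation n·P = -3741. For D: n·D = -2553.
-2553 ≠ -3741, so D is off the plane.

No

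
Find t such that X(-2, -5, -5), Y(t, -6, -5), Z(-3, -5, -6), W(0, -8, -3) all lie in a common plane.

-2

Coplanarity ⇔ det[XY; XZ; XW] = 0.
Expanding, this is linear in t: (-3)t + (-6) = 0.
So t = -2.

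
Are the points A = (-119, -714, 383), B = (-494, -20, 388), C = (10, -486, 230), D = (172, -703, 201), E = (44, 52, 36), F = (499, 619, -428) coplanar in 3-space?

The plane through A, B, C has normal n = AB × AC = (-107322, -56730, -175026) and equation n·P = -13758420.
Checking the remaining points: n·D = -13758420, n·E = -13973064, n·F = -13758420.
Since n·E = -13973064 ≠ -13758420, E is off the plane and the points are not all coplanar.

No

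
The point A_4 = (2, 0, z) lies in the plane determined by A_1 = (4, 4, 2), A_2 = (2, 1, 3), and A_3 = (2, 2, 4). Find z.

2

Coplanarity requires A_1A_2 · (A_1A_3 × A_1A_4) = 0.
A_1A_2 = (-2, -3, 1), A_1A_3 = (-2, -2, 2); the triple product is linear in z with coefficient -2 and constant term 4.
Setting it to zero: z = 2.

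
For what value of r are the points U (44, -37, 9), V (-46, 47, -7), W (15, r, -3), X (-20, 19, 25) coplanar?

Normal to plane UVX: n = (2240, 2464, 336); plane equation n·P = 10416.
Requiring n·W = 10416: (2464)r + (32592) = 10416.
So r = -9.

-9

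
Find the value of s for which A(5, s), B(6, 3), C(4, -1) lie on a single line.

The three points are collinear iff det[AB; AC] = 0.
This determinant is linear in s: (-2)s + (2) = 0, so s = 1.

1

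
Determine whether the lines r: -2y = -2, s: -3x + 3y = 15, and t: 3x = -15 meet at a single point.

No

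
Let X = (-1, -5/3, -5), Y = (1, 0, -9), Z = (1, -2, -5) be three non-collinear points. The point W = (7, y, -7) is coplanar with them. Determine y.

A normal to the plane is n = XY × XZ = (-4/3, -8, -4).
W lies in the plane iff n · XW = 0.
This gives (-8)y + (-16) = 0, so y = -2.

-2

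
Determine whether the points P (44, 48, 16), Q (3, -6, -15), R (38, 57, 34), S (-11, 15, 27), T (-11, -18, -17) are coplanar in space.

The plane through P, Q, R has normal n = PQ × PR = (-693, 924, -693) and equation n·X = 2772.
Checking the remaining points: n·S = 2772, n·T = 2772.
All equal 2772, so all 5 points lie in one plane.

Yes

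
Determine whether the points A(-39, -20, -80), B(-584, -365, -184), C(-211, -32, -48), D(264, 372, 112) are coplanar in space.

The four points are coplanar iff the 3×3 determinant with rows AB, AC, AD is zero.
Rows: (-545, -345, -104), (-172, -12, 32), (303, 392, 192).
Expanding along the first row: (-545)(-14848) − (-345)(-42720) + (-104)(-63788) = -12288.
Nonzero ⇒ not coplanar.

No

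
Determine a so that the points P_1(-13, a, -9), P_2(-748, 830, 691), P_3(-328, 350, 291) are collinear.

-10

Collinearity requires P_1P_2 × P_1P_3 = 0; each component is linear in a.
The x-component gives (400)a + (4000) = 0, so a = -10.
The remaining components then also vanish.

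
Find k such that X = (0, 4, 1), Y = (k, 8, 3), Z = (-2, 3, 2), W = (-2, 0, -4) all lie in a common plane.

The points are coplanar iff XY · (XZ × XW) = 0.
Expanding, this is linear in k: (9)k + (-36) = 0.
So k = 4.

4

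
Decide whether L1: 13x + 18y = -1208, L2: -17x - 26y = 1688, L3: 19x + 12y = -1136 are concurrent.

Yes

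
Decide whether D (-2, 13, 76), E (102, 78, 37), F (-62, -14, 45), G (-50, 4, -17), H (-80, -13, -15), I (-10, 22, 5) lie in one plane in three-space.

No

The plane through D, E, F has normal n = DE × DF = (-3068, 5564, 1092) and equation n·P = 161460.
Checking the remaining points: n·G = 157092, n·H = 156728, n·I = 158548.
Since n·G = 157092 ≠ 161460, G is off the plane and the points are not all coplanar.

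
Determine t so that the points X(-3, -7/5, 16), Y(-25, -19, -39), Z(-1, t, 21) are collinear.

1/5

Collinearity requires XY × XZ = 0; each component is linear in t.
The x-component gives (55)t + (-11) = 0, so t = 1/5.
The remaining components then also vanish.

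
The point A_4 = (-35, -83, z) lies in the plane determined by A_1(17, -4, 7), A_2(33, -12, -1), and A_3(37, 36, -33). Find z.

Coplanarity requires A_1A_2 · (A_1A_3 × A_1A_4) = 0.
A_1A_2 = (16, -8, -8), A_1A_3 = (20, 40, -40); the triple product is linear in z with coefficient 800 and constant term -76800.
Setting it to zero: z = 96.

96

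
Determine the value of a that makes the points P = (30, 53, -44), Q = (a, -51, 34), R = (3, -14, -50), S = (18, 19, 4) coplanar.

Normal to plane PRS: n = (-3420, 1368, 114); plane equation n·X = -35112.
Requiring n·Q = -35112: (-3420)a + (-65892) = -35112.
So a = -9.

-9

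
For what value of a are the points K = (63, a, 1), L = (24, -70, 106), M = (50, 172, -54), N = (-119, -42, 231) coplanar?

Coplanarity ⇔ det[KL; KM; KN] = 0.
Expanding, this is linear in a: (-19630)a + (981500) = 0.
So a = 50.

50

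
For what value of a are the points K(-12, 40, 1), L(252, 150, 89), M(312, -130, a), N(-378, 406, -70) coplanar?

79

Normal to plane KLN: n = (-40018, -13464, 136884); plane equation n·P = 78540.
Requiring n·M = 78540: (136884)a + (-10735296) = 78540.
So a = 79.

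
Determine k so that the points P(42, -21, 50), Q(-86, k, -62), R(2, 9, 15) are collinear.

75

Collinearity requires PQ × PR = 0; each component is linear in k.
The x-component gives (-35)k + (2625) = 0, so k = 75.
The remaining components then also vanish.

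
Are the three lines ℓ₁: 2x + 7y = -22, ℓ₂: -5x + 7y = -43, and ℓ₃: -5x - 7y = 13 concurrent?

The three lines meet at one point iff the augmented coefficient matrix [aᵢ bᵢ cᵢ] has rank < 3, i.e. its determinant vanishes.
Here the determinant is 0.
It vanishes, so the lines are concurrent at (3, -4).

Yes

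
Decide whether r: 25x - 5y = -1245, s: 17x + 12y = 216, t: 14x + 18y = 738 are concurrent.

Yes

The three lines meet at one point iff the augmented coefficient matrix [aᵢ bᵢ cᵢ] has rank < 3, i.e. its determinant vanishes.
Here the determinant is 0.
It vanishes, so the lines are concurrent at (-36, 69).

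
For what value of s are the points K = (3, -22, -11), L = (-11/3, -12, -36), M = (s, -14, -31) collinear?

Collinearity requires KL × KM = 0; each component is linear in s.
The y-component gives (-25)s + (-175/3) = 0, so s = -7/3.
The remaining components then also vanish.

-7/3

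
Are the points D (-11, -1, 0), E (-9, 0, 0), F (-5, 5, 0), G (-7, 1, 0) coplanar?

With D as base: DE = (2, 1, 0), DF = (6, 6, 0), DG = (4, 2, 0).
DF × DG = (0, 0, -12).
DE · (DF × DG) = 0.
The scalar triple product vanishes, so the four points are coplanar.

Yes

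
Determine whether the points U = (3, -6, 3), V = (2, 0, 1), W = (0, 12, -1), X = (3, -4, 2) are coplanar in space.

No

A normal to the plane through U, V, W is n = UV × UW = (12, 2, 0).
The plane has equation n·P = 24. For X: n·X = 28.
28 ≠ 24, so X is off the plane.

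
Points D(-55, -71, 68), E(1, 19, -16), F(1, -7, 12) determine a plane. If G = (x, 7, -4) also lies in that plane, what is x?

Coplanarity requires DE · (DF × DG) = 0.
DE = (56, 90, -84), DF = (56, 64, -56); the triple product is linear in x with coefficient 336 and constant term 1008.
Setting it to zero: x = -3.

-3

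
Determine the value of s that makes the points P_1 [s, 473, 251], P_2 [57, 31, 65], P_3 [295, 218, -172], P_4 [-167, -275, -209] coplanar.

Coplanarity ⇔ det[P_1P_2; P_1P_3; P_1P_4] = 0.
Expanding, this is linear in s: (123760)s + (-53588080) = 0.
So s = 433.

433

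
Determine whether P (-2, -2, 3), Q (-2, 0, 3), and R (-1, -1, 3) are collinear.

No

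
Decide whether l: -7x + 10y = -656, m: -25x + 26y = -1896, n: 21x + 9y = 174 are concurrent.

The three lines meet at one point iff the augmented coefficient matrix [aᵢ bᵢ cᵢ] has rank < 3, i.e. its determinant vanishes.
Here the determinant is 0.
It vanishes, so the lines are concurrent at (28, -46).

Yes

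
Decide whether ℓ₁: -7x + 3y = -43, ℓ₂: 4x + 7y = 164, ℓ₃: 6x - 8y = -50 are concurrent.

Yes

The three lines meet at one point iff the augmented coefficient matrix [aᵢ bᵢ cᵢ] has rank < 3, i.e. its determinant vanishes.
Here the determinant is 0.
It vanishes, so the lines are concurrent at (13, 16).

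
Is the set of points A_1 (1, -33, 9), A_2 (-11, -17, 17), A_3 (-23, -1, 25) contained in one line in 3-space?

A_1A_2 = (-12, 16, 8), A_1A_3 = (-24, 32, 16).
A_1A_2 × A_1A_3 = (0, 0, 0).
The cross product vanishes, so the three points are collinear.

Yes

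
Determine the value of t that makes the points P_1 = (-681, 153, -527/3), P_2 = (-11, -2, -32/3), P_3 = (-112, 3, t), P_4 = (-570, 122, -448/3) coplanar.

-39

Normal to plane P_1P_2P_4: n = (3100/3, 2015/3, -3565); plane equation n·P = 75950/3.
Requiring n·P_3 = 75950/3: (-3565)t + (-341155/3) = 75950/3.
So t = -39.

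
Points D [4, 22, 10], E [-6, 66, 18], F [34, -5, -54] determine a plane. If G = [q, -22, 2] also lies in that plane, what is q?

The plane through D, E, F has equation −2600x − 400y − 1050z = -29700.
Substituting G: (-2600)q + (6700) = -29700, so q = 14.

14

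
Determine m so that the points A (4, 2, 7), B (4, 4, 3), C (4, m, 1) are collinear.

Collinearity requires AB × AC = 0; each component is linear in m.
The x-component gives (4)m + (-20) = 0, so m = 5.
The remaining components then also vanish.

5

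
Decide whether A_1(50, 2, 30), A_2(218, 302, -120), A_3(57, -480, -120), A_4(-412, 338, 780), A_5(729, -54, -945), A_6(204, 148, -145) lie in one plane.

Yes

The plane through A_1, A_2, A_3 has normal n = A_1A_2 × A_1A_3 = (-117300, 24150, -83076) and equation n·P = -8308980.
Checking the remaining points: n·A_4 = -8308980, n·A_5 = -8308980, n·A_6 = -8308980.
All equal -8308980, so all 6 points lie in one plane.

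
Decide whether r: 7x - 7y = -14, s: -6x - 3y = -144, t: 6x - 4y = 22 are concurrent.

No

Lines aᵢx + bᵢy = cᵢ with pairwise distinct directions are concurrent exactly when det[aᵢ bᵢ cᵢ] = 0.
Here the determinant is 42.
Nonzero, so no common point exists.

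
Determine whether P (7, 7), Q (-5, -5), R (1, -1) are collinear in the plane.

No

PQ = (-12, -12), PR = (-6, -8).
Twice the signed area of △PQR is (-12)(-8) − (-12)(-6) = 24.
The area is nonzero, so the three points are not collinear.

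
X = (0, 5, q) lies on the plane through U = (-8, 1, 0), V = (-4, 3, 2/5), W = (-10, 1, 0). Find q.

A normal to the plane is n = UV × UW = (0, -4/5, 4).
X lies in the plane iff n · UX = 0.
This gives (4)q + (-16/5) = 0, so q = 4/5.

4/5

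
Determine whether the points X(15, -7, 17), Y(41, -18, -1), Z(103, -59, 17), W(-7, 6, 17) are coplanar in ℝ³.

With X as base: XY = (26, -11, -18), XZ = (88, -52, 0), XW = (-22, 13, 0).
XZ × XW = (0, 0, 0).
XY · (XZ × XW) = 0.
The scalar triple product vanishes, so the four points are coplanar.

Yes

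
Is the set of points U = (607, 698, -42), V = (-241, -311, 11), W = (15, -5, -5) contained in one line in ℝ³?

No

UV = (-848, -1009, 53), UW = (-592, -703, 37).
Comparing components 2 and 3: (-1009)(37) − (53)(-703) = -74 ≠ 0, so UV and UW are not parallel and the points are not collinear.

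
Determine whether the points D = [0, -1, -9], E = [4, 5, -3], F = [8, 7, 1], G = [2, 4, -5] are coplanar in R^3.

With D as base: DE = (4, 6, 6), DF = (8, 8, 10), DG = (2, 5, 4).
DF × DG = (-18, -12, 24).
DE · (DF × DG) = 0.
The scalar triple product vanishes, so the four points are coplanar.

Yes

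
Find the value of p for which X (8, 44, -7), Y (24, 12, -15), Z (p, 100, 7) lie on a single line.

-20

Collinearity requires XY × XZ = 0; each component is linear in p.
The y-component gives (-8)p + (-160) = 0, so p = -20.
The remaining components then also vanish.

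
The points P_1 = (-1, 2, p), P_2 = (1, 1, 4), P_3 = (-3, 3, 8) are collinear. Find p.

6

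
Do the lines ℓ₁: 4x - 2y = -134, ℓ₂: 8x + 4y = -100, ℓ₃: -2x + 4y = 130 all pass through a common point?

Intersecting ℓ₁ and ℓ₂: solving the 2×2 system gives (x, y) = (-23, 21).
Substitute into ℓ₃: (-2)(-23) + (4)(21) = 130.
This equals 130, so (-23, 21) lies on all three lines and they are concurrent.

Yes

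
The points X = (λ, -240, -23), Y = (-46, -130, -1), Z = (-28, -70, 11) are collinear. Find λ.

Collinearity requires XY × XZ = 0; each component is linear in λ.
The y-component gives (12)λ + (948) = 0, so λ = -79.
The remaining components then also vanish.

-79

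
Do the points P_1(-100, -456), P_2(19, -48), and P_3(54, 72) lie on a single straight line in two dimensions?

Yes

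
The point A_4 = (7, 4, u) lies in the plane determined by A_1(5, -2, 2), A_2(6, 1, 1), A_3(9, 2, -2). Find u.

Coplanarity requires A_1A_2 · (A_1A_3 × A_1A_4) = 0.
A_1A_2 = (1, 3, -1), A_1A_3 = (4, 4, -4); the triple product is linear in u with coefficient -8 and constant term 0.
Setting it to zero: u = 0.

0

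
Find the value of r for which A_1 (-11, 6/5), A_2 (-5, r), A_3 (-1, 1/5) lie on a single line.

The three points are collinear iff det[A_1A_2; A_1A_3] = 0.
This determinant is linear in r: (-10)r + (6) = 0, so r = 3/5.

3/5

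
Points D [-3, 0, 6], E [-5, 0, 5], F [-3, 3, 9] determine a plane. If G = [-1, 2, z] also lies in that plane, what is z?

9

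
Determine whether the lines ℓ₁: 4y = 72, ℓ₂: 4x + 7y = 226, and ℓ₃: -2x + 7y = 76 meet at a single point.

Intersecting ℓ₁ and ℓ₂: solving the 2×2 system gives (x, y) = (25, 18).
Substitute into ℓ₃: (-2)(25) + (7)(18) = 76.
This equals 76, so (25, 18) lies on all three lines and they are concurrent.

Yes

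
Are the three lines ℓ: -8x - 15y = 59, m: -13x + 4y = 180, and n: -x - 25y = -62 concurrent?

Intersecting ℓ and m: solving the 2×2 system gives (x, y) = (-2936/227, 673/227).
Substitute into n: (-1)(-2936/227) + (-25)(673/227) = -13889/227.
But n requires -62 ≠ -13889/227, so the three lines have no common point.

No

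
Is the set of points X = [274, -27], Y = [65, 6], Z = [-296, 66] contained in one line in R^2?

XY = (-209, 33), XZ = (-570, 93).
det[XY; XZ] = (-209)(93) − (33)(-570) = -627.
The determinant is nonzero, so they are not collinear.

No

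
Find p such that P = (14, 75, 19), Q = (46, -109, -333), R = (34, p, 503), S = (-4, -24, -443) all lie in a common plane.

Normal to plane PQS: n = (50160, 21120, -6480); plane equation n·X = 2163120.
Requiring n·R = 2163120: (21120)p + (-1554000) = 2163120.
So p = 176.

176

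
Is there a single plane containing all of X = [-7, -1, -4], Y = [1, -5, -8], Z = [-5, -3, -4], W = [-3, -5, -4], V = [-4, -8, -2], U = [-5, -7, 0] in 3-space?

The plane through X, Y, Z has normal n = XY × XZ = (-8, -8, -8) and equation n·P = 96.
Checking the remaining points: n·W = 96, n·V = 112, n·U = 96.
Since n·V = 112 ≠ 96, V is off the plane and the points are not all coplanar.

No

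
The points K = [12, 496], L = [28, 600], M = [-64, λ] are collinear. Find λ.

2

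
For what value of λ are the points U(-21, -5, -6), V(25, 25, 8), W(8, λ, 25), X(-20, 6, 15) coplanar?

Normal to plane UVX: n = (476, -952, 476); plane equation n·P = -8092.
Requiring n·W = -8092: (-952)λ + (15708) = -8092.
So λ = 25.

25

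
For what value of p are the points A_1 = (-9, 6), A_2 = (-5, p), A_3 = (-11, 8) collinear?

The three points are collinear iff det[A_1A_2; A_1A_3] = 0.
This determinant is linear in p: (2)p + (-4) = 0, so p = 2.

2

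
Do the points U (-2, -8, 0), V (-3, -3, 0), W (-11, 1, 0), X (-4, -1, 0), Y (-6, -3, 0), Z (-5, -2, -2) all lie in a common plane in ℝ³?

The plane through U, V, W has normal n = UV × UW = (0, 0, 36) and equation n·P = 0.
Checking the remaining points: n·X = 0, n·Y = 0, n·Z = -72.
Since n·Z = -72 ≠ 0, Z is off the plane and the points are not all coplanar.

No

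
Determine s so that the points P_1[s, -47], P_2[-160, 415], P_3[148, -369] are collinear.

43/2

Collinearity: (P_1 − P_2) must be parallel to (P_3 − P_2) = (308, -784).
Cross-multiplying the components: (s − (-160))·(-784) = (-462)·(308).
Solving gives s = 43/2.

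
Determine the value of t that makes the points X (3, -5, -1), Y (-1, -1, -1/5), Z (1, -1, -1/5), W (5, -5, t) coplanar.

-1

Coplanarity ⇔ det[XY; XZ; XW] = 0.
Expanding, this is linear in t: (-8)t + (-8) = 0.
So t = -1.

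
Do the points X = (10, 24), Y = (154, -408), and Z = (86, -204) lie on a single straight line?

XY = (144, -432), XZ = (76, -228).
Twice the signed area of △XYZ is (144)(-228) − (-432)(76) = 0.
The triangle is degenerate (zero area), so the points are collinear.

Yes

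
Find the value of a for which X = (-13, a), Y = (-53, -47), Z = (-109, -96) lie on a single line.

Collinearity: (X − Y) must be parallel to (Z − Y) = (-56, -49).
Cross-multiplying the components: (a − (-47))·(-56) = (40)·(-49).
Solving gives a = -12.

-12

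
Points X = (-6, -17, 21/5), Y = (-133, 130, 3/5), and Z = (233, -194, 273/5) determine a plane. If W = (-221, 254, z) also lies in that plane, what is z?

39/5

A normal to the plane is n = XY × XZ = (33858/5, 27702/5, -12654).
W lies in the plane iff n · XW = 0.
This gives (-12654)z + (493506/5) = 0, so z = 39/5.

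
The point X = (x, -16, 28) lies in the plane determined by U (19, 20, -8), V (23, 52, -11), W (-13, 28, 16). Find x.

The plane through U, V, W has equation 792x + 1056z = 6600.
Substituting X: (792)x + (29568) = 6600, so x = -29.

-29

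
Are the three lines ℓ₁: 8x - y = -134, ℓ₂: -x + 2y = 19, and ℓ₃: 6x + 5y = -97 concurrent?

Intersecting ℓ₁ and ℓ₂: solving the 2×2 system gives (x, y) = (-83/5, 6/5).
Substitute into ℓ₃: (6)(-83/5) + (5)(6/5) = -468/5.
But ℓ₃ requires -97 ≠ -468/5, so the three lines have no common point.

No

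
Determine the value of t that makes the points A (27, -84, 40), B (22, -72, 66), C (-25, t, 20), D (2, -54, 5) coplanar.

-12

Normal to plane ABD: n = (-1200, -825, 150); plane equation n·P = 42900.
Requiring n·C = 42900: (-825)t + (33000) = 42900.
So t = -12.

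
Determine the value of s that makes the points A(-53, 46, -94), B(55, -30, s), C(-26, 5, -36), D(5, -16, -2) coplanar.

28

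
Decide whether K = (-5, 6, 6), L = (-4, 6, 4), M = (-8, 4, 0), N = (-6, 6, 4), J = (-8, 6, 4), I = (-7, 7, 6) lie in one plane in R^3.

No

The plane through K, L, M has normal n = KL × KM = (-4, 12, -2) and equation n·P = 80.
Checking the remaining points: n·N = 88, n·J = 96, n·I = 100.
Since n·N = 88 ≠ 80, N is off the plane and the points are not all coplanar.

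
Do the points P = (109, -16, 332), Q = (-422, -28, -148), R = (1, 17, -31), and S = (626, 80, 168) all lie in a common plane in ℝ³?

Yes

The four points are coplanar iff the 3×3 determinant with rows PQ, PR, PS is zero.
Rows: (-531, -12, -480), (-108, 33, -363), (517, 96, -164).
Expanding along the first row: (-531)(29436) − (-12)(205383) + (-480)(-27429) = 0.
Zero determinant ⇒ coplanar.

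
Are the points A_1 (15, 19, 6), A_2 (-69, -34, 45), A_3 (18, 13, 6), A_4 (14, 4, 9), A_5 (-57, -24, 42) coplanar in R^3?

No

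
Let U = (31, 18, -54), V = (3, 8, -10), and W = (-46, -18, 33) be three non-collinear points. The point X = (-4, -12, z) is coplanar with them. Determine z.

-69

The plane through U, V, W has equation 714x − 952y + 238z = -7854.
Substituting X: (238)z + (8568) = -7854, so z = -69.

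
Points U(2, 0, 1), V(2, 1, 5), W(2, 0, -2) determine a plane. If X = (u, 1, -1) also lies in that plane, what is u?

2

The plane through U, V, W has equation −3x = -6.
Substituting X: (-3)u + (0) = -6, so u = 2.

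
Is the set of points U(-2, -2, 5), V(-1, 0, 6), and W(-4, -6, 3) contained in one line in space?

Yes

UV = (1, 2, 1), UW = (-2, -4, -2).
UV × UW = (0, 0, 0).
The cross product vanishes, so the three points are collinear.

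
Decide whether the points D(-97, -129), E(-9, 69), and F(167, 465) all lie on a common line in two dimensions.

Yes

DE = (88, 198), DF = (264, 594).
Checking proportionality: DF = 3·DE, so the vectors are parallel and the points are collinear.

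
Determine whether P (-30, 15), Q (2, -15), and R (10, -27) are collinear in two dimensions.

PQ = (32, -30), PR = (40, -42).
Twice the signed area of △PQR is (32)(-42) − (-30)(40) = -144.
The area is nonzero, so the three points are not collinear.

No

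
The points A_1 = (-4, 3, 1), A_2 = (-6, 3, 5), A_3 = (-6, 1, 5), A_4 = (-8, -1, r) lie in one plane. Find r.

9

Coplanarity ⇔ det[A_1A_2; A_1A_3; A_1A_4] = 0.
Expanding, this is linear in r: (4)r + (-36) = 0.
So r = 9.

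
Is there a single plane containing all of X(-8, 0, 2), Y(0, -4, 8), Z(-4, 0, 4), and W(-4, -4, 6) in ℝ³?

Yes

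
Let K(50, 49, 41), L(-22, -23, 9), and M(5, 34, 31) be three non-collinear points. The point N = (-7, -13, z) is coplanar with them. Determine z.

A normal to the plane is n = KL × KM = (240, 720, -2160).
N lies in the plane iff n · KN = 0.
This gives (-2160)z + (30240) = 0, so z = 14.

14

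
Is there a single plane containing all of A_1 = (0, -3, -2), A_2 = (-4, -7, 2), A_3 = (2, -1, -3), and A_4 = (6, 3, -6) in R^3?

Yes

The four points are coplanar iff the 3×3 determinant with rows A_1A_2, A_1A_3, A_1A_4 is zero.
Rows: (-4, -4, 4), (2, 2, -1), (6, 6, -4).
Expanding along the first row: (-4)(-2) − (-4)(-2) + (4)(0) = 0.
Zero determinant ⇒ coplanar.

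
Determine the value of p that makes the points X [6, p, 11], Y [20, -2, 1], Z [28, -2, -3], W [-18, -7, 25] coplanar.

-5

Coplanarity ⇔ det[XY; XZ; XW] = 0.
Expanding, this is linear in p: (40)p + (200) = 0.
So p = -5.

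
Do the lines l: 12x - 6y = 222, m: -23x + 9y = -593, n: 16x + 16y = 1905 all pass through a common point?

The three lines meet at one point iff the augmented coefficient matrix [aᵢ bᵢ cᵢ] has rank < 3, i.e. its determinant vanishes.
Here the determinant is -30.
Nonzero, so no common point exists.

No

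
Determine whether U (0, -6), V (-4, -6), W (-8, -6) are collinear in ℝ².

Yes

UV = (-4, 0), UW = (-8, 0).
det[UV; UW] = (-4)(0) − (0)(-8) = 0.
The determinant is zero, so the points are collinear.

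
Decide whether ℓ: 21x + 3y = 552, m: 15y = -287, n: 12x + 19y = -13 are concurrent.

No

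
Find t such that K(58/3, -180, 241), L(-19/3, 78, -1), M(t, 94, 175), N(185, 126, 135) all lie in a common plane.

Coplanarity ⇔ det[KL; KM; KN] = 0.
Expanding, this is linear in t: (-46704)t + (9294096) = 0.
So t = 199.

199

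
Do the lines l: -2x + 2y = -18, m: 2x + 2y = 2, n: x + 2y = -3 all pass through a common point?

Yes

Intersecting l and m: solving the 2×2 system gives (x, y) = (5, -4).
Substitute into n: (1)(5) + (2)(-4) = -3.
This equals -3, so (5, -4) lies on all three lines and they are concurrent.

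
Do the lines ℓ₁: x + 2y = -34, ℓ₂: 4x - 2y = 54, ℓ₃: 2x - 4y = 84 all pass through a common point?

Yes

Intersecting ℓ₁ and ℓ₂: solving the 2×2 system gives (x, y) = (4, -19).
Substitute into ℓ₃: (2)(4) + (-4)(-19) = 84.
This equals 84, so (4, -19) lies on all three lines and they are concurrent.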